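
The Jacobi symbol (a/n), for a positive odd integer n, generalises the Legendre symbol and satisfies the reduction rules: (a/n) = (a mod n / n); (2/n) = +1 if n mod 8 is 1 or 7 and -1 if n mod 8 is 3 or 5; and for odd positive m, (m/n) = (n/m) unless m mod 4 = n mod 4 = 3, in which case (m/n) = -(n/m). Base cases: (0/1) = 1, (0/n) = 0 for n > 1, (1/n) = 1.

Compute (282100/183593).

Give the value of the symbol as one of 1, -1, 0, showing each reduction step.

(282100/183593): 282100 mod 183593 = 98507, so (282100/183593) = (98507/183593)
flip (98507/183593) -> (183593/98507): both odd, 98507 mod 4 = 3, 183593 mod 4 = 1, so the flip contributes +1; sign now +1
(183593/98507): 183593 mod 98507 = 85086, so (183593/98507) = (85086/98507)
factor out 2^1: 85086 = 2^1·42543; with 98507 mod 8 = 3, (2/98507) = -1; sign now -1; continue with (42543/98507)
flip (42543/98507) -> (98507/42543): both odd, 42543 mod 4 = 3, 98507 mod 4 = 3, so the flip contributes -1; sign now +1
(98507/42543): 98507 mod 42543 = 13421, so (98507/42543) = (13421/42543)
flip (13421/42543) -> (42543/13421): both odd, 13421 mod 4 = 1, 42543 mod 4 = 3, so the flip contributes +1; sign now +1
(42543/13421): 42543 mod 13421 = 2280, so (42543/13421) = (2280/13421)
factor out 2^3: 2280 = 2^3·285; with 13421 mod 8 = 5, (2/13421) = -1; sign now -1; continue with (285/13421)
flip (285/13421) -> (13421/285): both odd, 285 mod 4 = 1, 13421 mod 4 = 1, so the flip contributes +1; sign now -1
(13421/285): 13421 mod 285 = 26, so (13421/285) = (26/285)
factor out 2^1: 26 = 2^1·13; with 285 mod 8 = 5, (2/285) = -1; sign now +1; continue with (13/285)
flip (13/285) -> (285/13): both odd, 13 mod 4 = 1, 285 mod 4 = 1, so the flip contributes +1; sign now +1
(285/13): 285 mod 13 = 12, so (285/13) = (12/13)
factor out 2^2: 12 = 2^2·3; with 13 mod 8 = 5, (2/13) = -1; sign now +1; continue with (3/13)
flip (3/13) -> (13/3): both odd, 3 mod 4 = 3, 13 mod 4 = 1, so the flip contributes +1; sign now +1
(13/3): 13 mod 3 = 1, so (13/3) = (1/3)
reached (1/3) = 1, so the symbol is +1

1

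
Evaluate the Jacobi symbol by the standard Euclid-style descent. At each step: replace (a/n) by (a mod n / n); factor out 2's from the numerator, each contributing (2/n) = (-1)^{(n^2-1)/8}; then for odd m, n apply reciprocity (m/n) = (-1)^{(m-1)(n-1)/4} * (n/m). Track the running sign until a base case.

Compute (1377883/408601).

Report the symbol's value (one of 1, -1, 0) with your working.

(1377883/408601) = (152080/408601)   [reduce mod 408601]
152080 = 2^4·9505; (2/408601) = +1 since 408601 mod 8 = 1, so (152080/408601) = (+1)^4·(9505/408601); sign now +1
reciprocity: (9505/408601) = +1·(408601/9505) since 9505 mod 4 = 1, 408601 mod 4 = 1; sign now +1
(408601/9505) = (9391/9505)   [reduce mod 9505]
reciprocity: (9391/9505) = +1·(9505/9391) since 9391 mod 4 = 3, 9505 mod 4 = 1; sign now +1
(9505/9391) = (114/9391)   [reduce mod 9391]
114 = 2^1·57; (2/9391) = +1 since 9391 mod 8 = 7, so (114/9391) = (+1)^1·(57/9391); sign now +1
reciprocity: (57/9391) = +1·(9391/57) since 57 mod 4 = 1, 9391 mod 4 = 3; sign now +1
(9391/57) = (43/57)   [reduce mod 57]
reciprocity: (43/57) = +1·(57/43) since 43 mod 4 = 3, 57 mod 4 = 1; sign now +1
(57/43) = (14/43)   [reduce mod 43]
14 = 2^1·7; (2/43) = -1 since 43 mod 8 = 3, so (14/43) = (-1)^1·(7/43); sign now -1
reciprocity: (7/43) = -1·(43/7) since 7 mod 4 = 3, 43 mod 4 = 3; sign now +1
(43/7) = (1/7)   [reduce mod 7]
(1/7) = 1; final value = sign = +1

1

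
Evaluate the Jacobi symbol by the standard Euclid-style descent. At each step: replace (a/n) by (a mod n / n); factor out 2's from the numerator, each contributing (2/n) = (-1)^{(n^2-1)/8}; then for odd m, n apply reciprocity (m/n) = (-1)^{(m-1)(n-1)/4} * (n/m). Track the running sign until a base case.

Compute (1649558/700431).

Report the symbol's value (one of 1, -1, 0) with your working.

(1649558/700431): 1649558 mod 700431 = 248696, so (1649558/700431) = (248696/700431)
factor out 2^3: 248696 = 2^3·31087; with 700431 mod 8 = 7, (2/700431) = +1; sign now +1; continue with (31087/700431)
flip (31087/700431) -> (700431/31087): both odd, 31087 mod 4 = 3, 700431 mod 4 = 3, so the flip contributes -1; sign now -1
(700431/31087): 700431 mod 31087 = 16517, so (700431/31087) = (16517/31087)
flip (16517/31087) -> (31087/16517): both odd, 16517 mod 4 = 1, 31087 mod 4 = 3, so the flip contributes +1; sign now -1
(31087/16517): 31087 mod 16517 = 14570, so (31087/16517) = (14570/16517)
factor out 2^1: 14570 = 2^1·7285; with 16517 mod 8 = 5, (2/16517) = -1; sign now +1; continue with (7285/16517)
flip (7285/16517) -> (16517/7285): both odd, 7285 mod 4 = 1, 16517 mod 4 = 1, so the flip contributes +1; sign now +1
(16517/7285): 16517 mod 7285 = 1947, so (16517/7285) = (1947/7285)
flip (1947/7285) -> (7285/1947): both odd, 1947 mod 4 = 3, 7285 mod 4 = 1, so the flip contributes +1; sign now +1
(7285/1947): 7285 mod 1947 = 1444, so (7285/1947) = (1444/1947)
factor out 2^2: 1444 = 2^2·361; with 1947 mod 8 = 3, (2/1947) = -1; sign now +1; continue with (361/1947)
flip (361/1947) -> (1947/361): both odd, 361 mod 4 = 1, 1947 mod 4 = 3, so the flip contributes +1; sign now +1
(1947/361): 1947 mod 361 = 142, so (1947/361) = (142/361)
factor out 2^1: 142 = 2^1·71; with 361 mod 8 = 1, (2/361) = +1; sign now +1; continue with (71/361)
flip (71/361) -> (361/71): both odd, 71 mod 4 = 3, 361 mod 4 = 1, so the flip contributes +1; sign now +1
(361/71): 361 mod 71 = 6, so (361/71) = (6/71)
factor out 2^1: 6 = 2^1·3; with 71 mod 8 = 7, (2/71) = +1; sign now +1; continue with (3/71)
flip (3/71) -> (71/3): both odd, 3 mod 4 = 3, 71 mod 4 = 3, so the flip contributes -1; sign now -1
(71/3): 71 mod 3 = 2, so (71/3) = (2/3)
factor out 2^1: 2 = 2^1·1; with 3 mod 8 = 3, (2/3) = -1; sign now +1; continue with (1/3)
reached (1/3) = 1, so the symbol is +1

1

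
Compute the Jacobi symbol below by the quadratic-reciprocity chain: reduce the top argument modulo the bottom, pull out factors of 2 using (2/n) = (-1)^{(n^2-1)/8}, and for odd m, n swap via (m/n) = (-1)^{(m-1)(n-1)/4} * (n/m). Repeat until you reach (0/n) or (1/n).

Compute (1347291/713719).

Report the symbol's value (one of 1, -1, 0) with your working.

1

(1347291/713719) = (633572/713719)   [reduce mod 713719]
633572 = 2^2·158393; (2/713719) = +1 since 713719 mod 8 = 7, so (633572/713719) = (+1)^2·(158393/713719); sign now +1
reciprocity: (158393/713719) = +1·(713719/158393) since 158393 mod 4 = 1, 713719 mod 4 = 3; sign now +1
(713719/158393) = (80147/158393)   [reduce mod 158393]
reciprocity: (80147/158393) = +1·(158393/80147) since 80147 mod 4 = 3, 158393 mod 4 = 1; sign now +1
(158393/80147) = (78246/80147)   [reduce mod 80147]
78246 = 2^1·39123; (2/80147) = -1 since 80147 mod 8 = 3, so (78246/80147) = (-1)^1·(39123/80147); sign now -1
reciprocity: (39123/80147) = -1·(80147/39123) since 39123 mod 4 = 3, 80147 mod 4 = 3; sign now +1
(80147/39123) = (1901/39123)   [reduce mod 39123]
reciprocity: (1901/39123) = +1·(39123/1901) since 1901 mod 4 = 1, 39123 mod 4 = 3; sign now +1
(39123/1901) = (1103/1901)   [reduce mod 1901]
reciprocity: (1103/1901) = +1·(1901/1103) since 1103 mod 4 = 3, 1901 mod 4 = 1; sign now +1
(1901/1103) = (798/1103)   [reduce mod 1103]
798 = 2^1·399; (2/1103) = +1 since 1103 mod 8 = 7, so (798/1103) = (+1)^1·(399/1103); sign now +1
reciprocity: (399/1103) = -1·(1103/399) since 399 mod 4 = 3, 1103 mod 4 = 3; sign now -1
(1103/399) = (305/399)   [reduce mod 399]
reciprocity: (305/399) = +1·(399/305) since 305 mod 4 = 1, 399 mod 4 = 3; sign now -1
(399/305) = (94/305)   [reduce mod 305]
94 = 2^1·47; (2/305) = +1 since 305 mod 8 = 1, so (94/305) = (+1)^1·(47/305); sign now -1
reciprocity: (47/305) = +1·(305/47) since 47 mod 4 = 3, 305 mod 4 = 1; sign now -1
(305/47) = (23/47)   [reduce mod 47]
reciprocity: (23/47) = -1·(47/23) since 23 mod 4 = 3, 47 mod 4 = 3; sign now +1
(47/23) = (1/23)   [reduce mod 23]
(1/23) = 1; final value = sign = +1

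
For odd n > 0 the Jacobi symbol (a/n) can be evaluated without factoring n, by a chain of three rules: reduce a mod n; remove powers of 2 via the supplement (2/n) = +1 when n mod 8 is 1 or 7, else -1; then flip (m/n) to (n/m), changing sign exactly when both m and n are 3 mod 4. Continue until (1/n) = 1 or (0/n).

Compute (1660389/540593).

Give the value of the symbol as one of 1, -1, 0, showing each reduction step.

1

(1660389/540593) = (38610/540593)   [reduce mod 540593]
38610 = 2^1·19305; (2/540593) = +1 since 540593 mod 8 = 1, so (38610/540593) = (+1)^1·(19305/540593); sign now +1
reciprocity: (19305/540593) = +1·(540593/19305) since 19305 mod 4 = 1, 540593 mod 4 = 1; sign now +1
(540593/19305) = (53/19305)   [reduce mod 19305]
reciprocity: (53/19305) = +1·(19305/53) since 53 mod 4 = 1, 19305 mod 4 = 1; sign now +1
(19305/53) = (13/53)   [reduce mod 53]
reciprocity: (13/53) = +1·(53/13) since 13 mod 4 = 1, 53 mod 4 = 1; sign now +1
(53/13) = (1/13)   [reduce mod 13]
(1/13) = 1; final value = sign = +1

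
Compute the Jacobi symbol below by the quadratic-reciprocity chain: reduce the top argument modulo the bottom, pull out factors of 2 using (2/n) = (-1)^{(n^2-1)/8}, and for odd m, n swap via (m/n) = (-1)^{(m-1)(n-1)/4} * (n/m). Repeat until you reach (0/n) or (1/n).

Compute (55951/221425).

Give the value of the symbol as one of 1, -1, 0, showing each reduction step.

reciprocity: (55951/221425) = +1·(221425/55951) since 55951 mod 4 = 3, 221425 mod 4 = 1; sign now +1
(221425/55951) = (53572/55951)   [reduce mod 55951]
53572 = 2^2·13393; (2/55951) = +1 since 55951 mod 8 = 7, so (53572/55951) = (+1)^2·(13393/55951); sign now +1
reciprocity: (13393/55951) = +1·(55951/13393) since 13393 mod 4 = 1, 55951 mod 4 = 3; sign now +1
(55951/13393) = (2379/13393)   [reduce mod 13393]
reciprocity: (2379/13393) = +1·(13393/2379) since 2379 mod 4 = 3, 13393 mod 4 = 1; sign now +1
(13393/2379) = (1498/2379)   [reduce mod 2379]
1498 = 2^1·749; (2/2379) = -1 since 2379 mod 8 = 3, so (1498/2379) = (-1)^1·(749/2379); sign now -1
reciprocity: (749/2379) = +1·(2379/749) since 749 mod 4 = 1, 2379 mod 4 = 3; sign now -1
(2379/749) = (132/749)   [reduce mod 749]
132 = 2^2·33; (2/749) = -1 since 749 mod 8 = 5, so (132/749) = (-1)^2·(33/749); sign now -1
reciprocity: (33/749) = +1·(749/33) since 33 mod 4 = 1, 749 mod 4 = 1; sign now -1
(749/33) = (23/33)   [reduce mod 33]
reciprocity: (23/33) = +1·(33/23) since 23 mod 4 = 3, 33 mod 4 = 1; sign now -1
(33/23) = (10/23)   [reduce mod 23]
10 = 2^1·5; (2/23) = +1 since 23 mod 8 = 7, so (10/23) = (+1)^1·(5/23); sign now -1
reciprocity: (5/23) = +1·(23/5) since 5 mod 4 = 1, 23 mod 4 = 3; sign now -1
(23/5) = (3/5)   [reduce mod 5]
reciprocity: (3/5) = +1·(5/3) since 3 mod 4 = 3, 5 mod 4 = 1; sign now -1
(5/3) = (2/3)   [reduce mod 3]
2 = 2^1·1; (2/3) = -1 since 3 mod 8 = 3, so (2/3) = (-1)^1·(1/3); sign now +1
(1/3) = 1; final value = sign = +1

1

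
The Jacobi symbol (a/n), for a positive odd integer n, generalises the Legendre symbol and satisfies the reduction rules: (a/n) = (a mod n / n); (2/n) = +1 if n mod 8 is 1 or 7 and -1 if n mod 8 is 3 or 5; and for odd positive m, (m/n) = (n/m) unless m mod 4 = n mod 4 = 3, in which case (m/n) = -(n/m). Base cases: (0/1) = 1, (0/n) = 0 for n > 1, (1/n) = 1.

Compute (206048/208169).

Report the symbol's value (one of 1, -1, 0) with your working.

factor out 2^5: 206048 = 2^5·6439; with 208169 mod 8 = 1, (2/208169) = +1; sign now +1; continue with (6439/208169)
flip (6439/208169) -> (208169/6439): both odd, 6439 mod 4 = 3, 208169 mod 4 = 1, so the flip contributes +1; sign now +1
(208169/6439): 208169 mod 6439 = 2121, so (208169/6439) = (2121/6439)
flip (2121/6439) -> (6439/2121): both odd, 2121 mod 4 = 1, 6439 mod 4 = 3, so the flip contributes +1; sign now +1
(6439/2121): 6439 mod 2121 = 76, so (6439/2121) = (76/2121)
factor out 2^2: 76 = 2^2·19; with 2121 mod 8 = 1, (2/2121) = +1; sign now +1; continue with (19/2121)
flip (19/2121) -> (2121/19): both odd, 19 mod 4 = 3, 2121 mod 4 = 1, so the flip contributes +1; sign now +1
(2121/19): 2121 mod 19 = 12, so (2121/19) = (12/19)
factor out 2^2: 12 = 2^2·3; with 19 mod 8 = 3, (2/19) = -1; sign now +1; continue with (3/19)
flip (3/19) -> (19/3): both odd, 3 mod 4 = 3, 19 mod 4 = 3, so the flip contributes -1; sign now -1
(19/3): 19 mod 3 = 1, so (19/3) = (1/3)
reached (1/3) = 1, so the symbol is -1

-1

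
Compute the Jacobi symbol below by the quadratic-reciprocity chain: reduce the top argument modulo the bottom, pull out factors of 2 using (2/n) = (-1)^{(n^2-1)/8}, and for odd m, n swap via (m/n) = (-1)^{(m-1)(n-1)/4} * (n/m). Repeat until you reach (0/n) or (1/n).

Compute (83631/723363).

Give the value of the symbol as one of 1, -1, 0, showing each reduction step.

reciprocity: (83631/723363) = -1·(723363/83631) since 83631 mod 4 = 3, 723363 mod 4 = 3; sign now -1
(723363/83631) = (54315/83631)   [reduce mod 83631]
reciprocity: (54315/83631) = -1·(83631/54315) since 54315 mod 4 = 3, 83631 mod 4 = 3; sign now +1
(83631/54315) = (29316/54315)   [reduce mod 54315]
29316 = 2^2·7329; (2/54315) = -1 since 54315 mod 8 = 3, so (29316/54315) = (-1)^2·(7329/54315); sign now +1
reciprocity: (7329/54315) = +1·(54315/7329) since 7329 mod 4 = 1, 54315 mod 4 = 3; sign now +1
(54315/7329) = (3012/7329)   [reduce mod 7329]
3012 = 2^2·753; (2/7329) = +1 since 7329 mod 8 = 1, so (3012/7329) = (+1)^2·(753/7329); sign now +1
reciprocity: (753/7329) = +1·(7329/753) since 753 mod 4 = 1, 7329 mod 4 = 1; sign now +1
(7329/753) = (552/753)   [reduce mod 753]
552 = 2^3·69; (2/753) = +1 since 753 mod 8 = 1, so (552/753) = (+1)^3·(69/753); sign now +1
reciprocity: (69/753) = +1·(753/69) since 69 mod 4 = 1, 753 mod 4 = 1; sign now +1
(753/69) = (63/69)   [reduce mod 69]
reciprocity: (63/69) = +1·(69/63) since 63 mod 4 = 3, 69 mod 4 = 1; sign now +1
(69/63) = (6/63)   [reduce mod 63]
6 = 2^1·3; (2/63) = +1 since 63 mod 8 = 7, so (6/63) = (+1)^1·(3/63); sign now +1
reciprocity: (3/63) = -1·(63/3) since 3 mod 4 = 3, 63 mod 4 = 3; sign now -1
(63/3) = (0/3)   [reduce mod 3]
(0/3) = 0   [gcd(a, n) > 1]; final value = 0

0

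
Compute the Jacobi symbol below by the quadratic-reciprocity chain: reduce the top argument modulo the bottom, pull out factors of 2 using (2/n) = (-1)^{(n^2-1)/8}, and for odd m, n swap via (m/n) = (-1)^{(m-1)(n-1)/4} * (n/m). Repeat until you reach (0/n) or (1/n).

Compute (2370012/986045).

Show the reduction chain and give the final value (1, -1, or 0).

(2370012/986045) = (397922/986045)   [reduce mod 986045]
397922 = 2^1·198961; (2/986045) = -1 since 986045 mod 8 = 5, so (397922/986045) = (-1)^1·(198961/986045); sign now -1
reciprocity: (198961/986045) = +1·(986045/198961) since 198961 mod 4 = 1, 986045 mod 4 = 1; sign now -1
(986045/198961) = (190201/198961)   [reduce mod 198961]
reciprocity: (190201/198961) = +1·(198961/190201) since 190201 mod 4 = 1, 198961 mod 4 = 1; sign now -1
(198961/190201) = (8760/190201)   [reduce mod 190201]
8760 = 2^3·1095; (2/190201) = +1 since 190201 mod 8 = 1, so (8760/190201) = (+1)^3·(1095/190201); sign now -1
reciprocity: (1095/190201) = +1·(190201/1095) since 1095 mod 4 = 3, 190201 mod 4 = 1; sign now -1
(190201/1095) = (766/1095)   [reduce mod 1095]
766 = 2^1·383; (2/1095) = +1 since 1095 mod 8 = 7, so (766/1095) = (+1)^1·(383/1095); sign now -1
reciprocity: (383/1095) = -1·(1095/383) since 383 mod 4 = 3, 1095 mod 4 = 3; sign now +1
(1095/383) = (329/383)   [reduce mod 383]
reciprocity: (329/383) = +1·(383/329) since 329 mod 4 = 1, 383 mod 4 = 3; sign now +1
(383/329) = (54/329)   [reduce mod 329]
54 = 2^1·27; (2/329) = +1 since 329 mod 8 = 1, so (54/329) = (+1)^1·(27/329); sign now +1
reciprocity: (27/329) = +1·(329/27) since 27 mod 4 = 3, 329 mod 4 = 1; sign now +1
(329/27) = (5/27)   [reduce mod 27]
reciprocity: (5/27) = +1·(27/5) since 5 mod 4 = 1, 27 mod 4 = 3; sign now +1
(27/5) = (2/5)   [reduce mod 5]
2 = 2^1·1; (2/5) = -1 since 5 mod 8 = 5, so (2/5) = (-1)^1·(1/5); sign now -1
(1/5) = 1; final value = sign = -1

-1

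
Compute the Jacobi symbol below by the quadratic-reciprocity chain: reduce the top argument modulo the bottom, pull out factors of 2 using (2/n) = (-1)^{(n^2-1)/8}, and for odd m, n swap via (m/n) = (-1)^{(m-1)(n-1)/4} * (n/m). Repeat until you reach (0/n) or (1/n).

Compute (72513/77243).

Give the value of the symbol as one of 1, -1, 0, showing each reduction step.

reciprocity: (72513/77243) = +1·(77243/72513) since 72513 mod 4 = 1, 77243 mod 4 = 3; sign now +1
(77243/72513) = (4730/72513)   [reduce mod 72513]
4730 = 2^1·2365; (2/72513) = +1 since 72513 mod 8 = 1, so (4730/72513) = (+1)^1·(2365/72513); sign now +1
reciprocity: (2365/72513) = +1·(72513/2365) since 2365 mod 4 = 1, 72513 mod 4 = 1; sign now +1
(72513/2365) = (1563/2365)   [reduce mod 2365]
reciprocity: (1563/2365) = +1·(2365/1563) since 1563 mod 4 = 3, 2365 mod 4 = 1; sign now +1
(2365/1563) = (802/1563)   [reduce mod 1563]
802 = 2^1·401; (2/1563) = -1 since 1563 mod 8 = 3, so (802/1563) = (-1)^1·(401/1563); sign now -1
reciprocity: (401/1563) = +1·(1563/401) since 401 mod 4 = 1, 1563 mod 4 = 3; sign now -1
(1563/401) = (360/401)   [reduce mod 401]
360 = 2^3·45; (2/401) = +1 since 401 mod 8 = 1, so (360/401) = (+1)^3·(45/401); sign now -1
reciprocity: (45/401) = +1·(401/45) since 45 mod 4 = 1, 401 mod 4 = 1; sign now -1
(401/45) = (41/45)   [reduce mod 45]
reciprocity: (41/45) = +1·(45/41) since 41 mod 4 = 1, 45 mod 4 = 1; sign now -1
(45/41) = (4/41)   [reduce mod 41]
4 = 2^2·1; (2/41) = +1 since 41 mod 8 = 1, so (4/41) = (+1)^2·(1/41); sign now -1
(1/41) = 1; final value = sign = -1

-1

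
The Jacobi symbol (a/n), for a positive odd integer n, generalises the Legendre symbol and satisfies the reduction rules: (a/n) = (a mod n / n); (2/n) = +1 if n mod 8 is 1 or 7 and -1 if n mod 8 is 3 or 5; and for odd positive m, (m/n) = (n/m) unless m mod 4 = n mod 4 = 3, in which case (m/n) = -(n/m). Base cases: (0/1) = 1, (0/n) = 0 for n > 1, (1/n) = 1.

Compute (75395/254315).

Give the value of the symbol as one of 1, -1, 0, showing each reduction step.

0

flip (75395/254315) -> (254315/75395): both odd, 75395 mod 4 = 3, 254315 mod 4 = 3, so the flip contributes -1; sign now -1
(254315/75395): 254315 mod 75395 = 28130, so (254315/75395) = (28130/75395)
factor out 2^1: 28130 = 2^1·14065; with 75395 mod 8 = 3, (2/75395) = -1; sign now +1; continue with (14065/75395)
flip (14065/75395) -> (75395/14065): both odd, 14065 mod 4 = 1, 75395 mod 4 = 3, so the flip contributes +1; sign now +1
(75395/14065): 75395 mod 14065 = 5070, so (75395/14065) = (5070/14065)
factor out 2^1: 5070 = 2^1·2535; with 14065 mod 8 = 1, (2/14065) = +1; sign now +1; continue with (2535/14065)
flip (2535/14065) -> (14065/2535): both odd, 2535 mod 4 = 3, 14065 mod 4 = 1, so the flip contributes +1; sign now +1
(14065/2535): 14065 mod 2535 = 1390, so (14065/2535) = (1390/2535)
factor out 2^1: 1390 = 2^1·695; with 2535 mod 8 = 7, (2/2535) = +1; sign now +1; continue with (695/2535)
flip (695/2535) -> (2535/695): both odd, 695 mod 4 = 3, 2535 mod 4 = 3, so the flip contributes -1; sign now -1
(2535/695): 2535 mod 695 = 450, so (2535/695) = (450/695)
factor out 2^1: 450 = 2^1·225; with 695 mod 8 = 7, (2/695) = +1; sign now -1; continue with (225/695)
flip (225/695) -> (695/225): both odd, 225 mod 4 = 1, 695 mod 4 = 3, so the flip contributes +1; sign now -1
(695/225): 695 mod 225 = 20, so (695/225) = (20/225)
factor out 2^2: 20 = 2^2·5; with 225 mod 8 = 1, (2/225) = +1; sign now -1; continue with (5/225)
flip (5/225) -> (225/5): both odd, 5 mod 4 = 1, 225 mod 4 = 1, so the flip contributes +1; sign now -1
(225/5): 225 mod 5 = 0, so (225/5) = (0/5)
reached (0/5); gcd(a, n) > 1, so (0/5) = 0 and the symbol is 0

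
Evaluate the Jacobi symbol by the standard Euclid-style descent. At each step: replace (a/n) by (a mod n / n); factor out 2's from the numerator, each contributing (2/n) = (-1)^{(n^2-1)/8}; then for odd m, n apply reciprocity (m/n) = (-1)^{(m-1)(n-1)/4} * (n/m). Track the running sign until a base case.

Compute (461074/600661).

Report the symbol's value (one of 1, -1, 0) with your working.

factor out 2^1: 461074 = 2^1·230537; with 600661 mod 8 = 5, (2/600661) = -1; sign now -1; continue with (230537/600661)
flip (230537/600661) -> (600661/230537): both odd, 230537 mod 4 = 1, 600661 mod 4 = 1, so the flip contributes +1; sign now -1
(600661/230537): 600661 mod 230537 = 139587, so (600661/230537) = (139587/230537)
flip (139587/230537) -> (230537/139587): both odd, 139587 mod 4 = 3, 230537 mod 4 = 1, so the flip contributes +1; sign now -1
(230537/139587): 230537 mod 139587 = 90950, so (230537/139587) = (90950/139587)
factor out 2^1: 90950 = 2^1·45475; with 139587 mod 8 = 3, (2/139587) = -1; sign now +1; continue with (45475/139587)
flip (45475/139587) -> (139587/45475): both odd, 45475 mod 4 = 3, 139587 mod 4 = 3, so the flip contributes -1; sign now -1
(139587/45475): 139587 mod 45475 = 3162, so (139587/45475) = (3162/45475)
factor out 2^1: 3162 = 2^1·1581; with 45475 mod 8 = 3, (2/45475) = -1; sign now +1; continue with (1581/45475)
flip (1581/45475) -> (45475/1581): both odd, 1581 mod 4 = 1, 45475 mod 4 = 3, so the flip contributes +1; sign now +1
(45475/1581): 45475 mod 1581 = 1207, so (45475/1581) = (1207/1581)
flip (1207/1581) -> (1581/1207): both odd, 1207 mod 4 = 3, 1581 mod 4 = 1, so the flip contributes +1; sign now +1
(1581/1207): 1581 mod 1207 = 374, so (1581/1207) = (374/1207)
factor out 2^1: 374 = 2^1·187; with 1207 mod 8 = 7, (2/1207) = +1; sign now +1; continue with (187/1207)
flip (187/1207) -> (1207/187): both odd, 187 mod 4 = 3, 1207 mod 4 = 3, so the flip contributes -1; sign now -1
(1207/187): 1207 mod 187 = 85, so (1207/187) = (85/187)
flip (85/187) -> (187/85): both odd, 85 mod 4 = 1, 187 mod 4 = 3, so the flip contributes +1; sign now -1
(187/85): 187 mod 85 = 17, so (187/85) = (17/85)
flip (17/85) -> (85/17): both odd, 17 mod 4 = 1, 85 mod 4 = 1, so the flip contributes +1; sign now -1
(85/17): 85 mod 17 = 0, so (85/17) = (0/17)
reached (0/17); gcd(a, n) > 1, so (0/17) = 0 and the symbol is 0

0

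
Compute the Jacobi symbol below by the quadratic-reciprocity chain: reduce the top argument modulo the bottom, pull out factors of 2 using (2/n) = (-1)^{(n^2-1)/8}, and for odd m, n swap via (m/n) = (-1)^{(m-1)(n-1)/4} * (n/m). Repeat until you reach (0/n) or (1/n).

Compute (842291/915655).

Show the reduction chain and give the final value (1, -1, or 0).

flip (842291/915655) -> (915655/842291): both odd, 842291 mod 4 = 3, 915655 mod 4 = 3, so the flip contributes -1; sign now -1
(915655/842291): 915655 mod 842291 = 73364, so (915655/842291) = (73364/842291)
factor out 2^2: 73364 = 2^2·18341; with 842291 mod 8 = 3, (2/842291) = -1; sign now -1; continue with (18341/842291)
flip (18341/842291) -> (842291/18341): both odd, 18341 mod 4 = 1, 842291 mod 4 = 3, so the flip contributes +1; sign now -1
(842291/18341): 842291 mod 18341 = 16946, so (842291/18341) = (16946/18341)
factor out 2^1: 16946 = 2^1·8473; with 18341 mod 8 = 5, (2/18341) = -1; sign now +1; continue with (8473/18341)
flip (8473/18341) -> (18341/8473): both odd, 8473 mod 4 = 1, 18341 mod 4 = 1, so the flip contributes +1; sign now +1
(18341/8473): 18341 mod 8473 = 1395, so (18341/8473) = (1395/8473)
flip (1395/8473) -> (8473/1395): both odd, 1395 mod 4 = 3, 8473 mod 4 = 1, so the flip contributes +1; sign now +1
(8473/1395): 8473 mod 1395 = 103, so (8473/1395) = (103/1395)
flip (103/1395) -> (1395/103): both odd, 103 mod 4 = 3, 1395 mod 4 = 3, so the flip contributes -1; sign now -1
(1395/103): 1395 mod 103 = 56, so (1395/103) = (56/103)
factor out 2^3: 56 = 2^3·7; with 103 mod 8 = 7, (2/103) = +1; sign now -1; continue with (7/103)
flip (7/103) -> (103/7): both odd, 7 mod 4 = 3, 103 mod 4 = 3, so the flip contributes -1; sign now +1
(103/7): 103 mod 7 = 5, so (103/7) = (5/7)
flip (5/7) -> (7/5): both odd, 5 mod 4 = 1, 7 mod 4 = 3, so the flip contributes +1; sign now +1
(7/5): 7 mod 5 = 2, so (7/5) = (2/5)
factor out 2^1: 2 = 2^1·1; with 5 mod 8 = 5, (2/5) = -1; sign now -1; continue with (1/5)
reached (1/5) = 1, so the symbol is -1

-1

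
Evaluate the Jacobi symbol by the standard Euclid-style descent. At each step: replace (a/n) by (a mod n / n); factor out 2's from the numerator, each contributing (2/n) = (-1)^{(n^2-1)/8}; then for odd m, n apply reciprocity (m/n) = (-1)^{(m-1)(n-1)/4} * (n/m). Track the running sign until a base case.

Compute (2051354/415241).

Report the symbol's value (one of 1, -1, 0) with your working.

(2051354/415241) = (390390/415241)   [reduce mod 415241]
390390 = 2^1·195195; (2/415241) = +1 since 415241 mod 8 = 1, so (390390/415241) = (+1)^1·(195195/415241); sign now +1
reciprocity: (195195/415241) = +1·(415241/195195) since 195195 mod 4 = 3, 415241 mod 4 = 1; sign now +1
(415241/195195) = (24851/195195)   [reduce mod 195195]
reciprocity: (24851/195195) = -1·(195195/24851) since 24851 mod 4 = 3, 195195 mod 4 = 3; sign now -1
(195195/24851) = (21238/24851)   [reduce mod 24851]
21238 = 2^1·10619; (2/24851) = -1 since 24851 mod 8 = 3, so (21238/24851) = (-1)^1·(10619/24851); sign now +1
reciprocity: (10619/24851) = -1·(24851/10619) since 10619 mod 4 = 3, 24851 mod 4 = 3; sign now -1
(24851/10619) = (3613/10619)   [reduce mod 10619]
reciprocity: (3613/10619) = +1·(10619/3613) since 3613 mod 4 = 1, 10619 mod 4 = 3; sign now -1
(10619/3613) = (3393/3613)   [reduce mod 3613]
reciprocity: (3393/3613) = +1·(3613/3393) since 3393 mod 4 = 1, 3613 mod 4 = 1; sign now -1
(3613/3393) = (220/3393)   [reduce mod 3393]
220 = 2^2·55; (2/3393) = +1 since 3393 mod 8 = 1, so (220/3393) = (+1)^2·(55/3393); sign now -1
reciprocity: (55/3393) = +1·(3393/55) since 55 mod 4 = 3, 3393 mod 4 = 1; sign now -1
(3393/55) = (38/55)   [reduce mod 55]
38 = 2^1·19; (2/55) = +1 since 55 mod 8 = 7, so (38/55) = (+1)^1·(19/55); sign now -1
reciprocity: (19/55) = -1·(55/19) since 19 mod 4 = 3, 55 mod 4 = 3; sign now +1
(55/19) = (17/19)   [reduce mod 19]
reciprocity: (17/19) = +1·(19/17) since 17 mod 4 = 1, 19 mod 4 = 3; sign now +1
(19/17) = (2/17)   [reduce mod 17]
2 = 2^1·1; (2/17) = +1 since 17 mod 8 = 1, so (2/17) = (+1)^1·(1/17); sign now +1
(1/17) = 1; final value = sign = +1

1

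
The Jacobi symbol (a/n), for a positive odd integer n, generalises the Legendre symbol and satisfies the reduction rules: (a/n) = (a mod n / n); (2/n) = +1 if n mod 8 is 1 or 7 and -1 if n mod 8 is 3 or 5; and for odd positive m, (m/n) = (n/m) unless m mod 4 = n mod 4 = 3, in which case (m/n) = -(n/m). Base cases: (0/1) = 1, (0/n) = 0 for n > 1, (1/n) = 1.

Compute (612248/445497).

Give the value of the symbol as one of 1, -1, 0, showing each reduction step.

(612248/445497): 612248 mod 445497 = 166751, so (612248/445497) = (166751/445497)
flip (166751/445497) -> (445497/166751): both odd, 166751 mod 4 = 3, 445497 mod 4 = 1, so the flip contributes +1; sign now +1
(445497/166751): 445497 mod 166751 = 111995, so (445497/166751) = (111995/166751)
flip (111995/166751) -> (166751/111995): both odd, 111995 mod 4 = 3, 166751 mod 4 = 3, so the flip contributes -1; sign now -1
(166751/111995): 166751 mod 111995 = 54756, so (166751/111995) = (54756/111995)
factor out 2^2: 54756 = 2^2·13689; with 111995 mod 8 = 3, (2/111995) = -1; sign now -1; continue with (13689/111995)
flip (13689/111995) -> (111995/13689): both odd, 13689 mod 4 = 1, 111995 mod 4 = 3, so the flip contributes +1; sign now -1
(111995/13689): 111995 mod 13689 = 2483, so (111995/13689) = (2483/13689)
flip (2483/13689) -> (13689/2483): both odd, 2483 mod 4 = 3, 13689 mod 4 = 1, so the flip contributes +1; sign now -1
(13689/2483): 13689 mod 2483 = 1274, so (13689/2483) = (1274/2483)
factor out 2^1: 1274 = 2^1·637; with 2483 mod 8 = 3, (2/2483) = -1; sign now +1; continue with (637/2483)
flip (637/2483) -> (2483/637): both odd, 637 mod 4 = 1, 2483 mod 4 = 3, so the flip contributes +1; sign now +1
(2483/637): 2483 mod 637 = 572, so (2483/637) = (572/637)
factor out 2^2: 572 = 2^2·143; with 637 mod 8 = 5, (2/637) = -1; sign now +1; continue with (143/637)
flip (143/637) -> (637/143): both odd, 143 mod 4 = 3, 637 mod 4 = 1, so the flip contributes +1; sign now +1
(637/143): 637 mod 143 = 65, so (637/143) = (65/143)
flip (65/143) -> (143/65): both odd, 65 mod 4 = 1, 143 mod 4 = 3, so the flip contributes +1; sign now +1
(143/65): 143 mod 65 = 13, so (143/65) = (13/65)
flip (13/65) -> (65/13): both odd, 13 mod 4 = 1, 65 mod 4 = 1, so the flip contributes +1; sign now +1
(65/13): 65 mod 13 = 0, so (65/13) = (0/13)
reached (0/13); gcd(a, n) > 1, so (0/13) = 0 and the symbol is 0

0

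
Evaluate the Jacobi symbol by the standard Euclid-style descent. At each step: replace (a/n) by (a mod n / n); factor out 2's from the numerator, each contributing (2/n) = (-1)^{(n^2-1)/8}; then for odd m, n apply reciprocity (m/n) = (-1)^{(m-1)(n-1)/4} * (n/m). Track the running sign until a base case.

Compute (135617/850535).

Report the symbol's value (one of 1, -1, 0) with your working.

reciprocity: (135617/850535) = +1·(850535/135617) since 135617 mod 4 = 1, 850535 mod 4 = 3; sign now +1
(850535/135617) = (36833/135617)   [reduce mod 135617]
reciprocity: (36833/135617) = +1·(135617/36833) since 36833 mod 4 = 1, 135617 mod 4 = 1; sign now +1
(135617/36833) = (25118/36833)   [reduce mod 36833]
25118 = 2^1·12559; (2/36833) = +1 since 36833 mod 8 = 1, so (25118/36833) = (+1)^1·(12559/36833); sign now +1
reciprocity: (12559/36833) = +1·(36833/12559) since 12559 mod 4 = 3, 36833 mod 4 = 1; sign now +1
(36833/12559) = (11715/12559)   [reduce mod 12559]
reciprocity: (11715/12559) = -1·(12559/11715) since 11715 mod 4 = 3, 12559 mod 4 = 3; sign now -1
(12559/11715) = (844/11715)   [reduce mod 11715]
844 = 2^2·211; (2/11715) = -1 since 11715 mod 8 = 3, so (844/11715) = (-1)^2·(211/11715); sign now -1
reciprocity: (211/11715) = -1·(11715/211) since 211 mod 4 = 3, 11715 mod 4 = 3; sign now +1
(11715/211) = (110/211)   [reduce mod 211]
110 = 2^1·55; (2/211) = -1 since 211 mod 8 = 3, so (110/211) = (-1)^1·(55/211); sign now -1
reciprocity: (55/211) = -1·(211/55) since 55 mod 4 = 3, 211 mod 4 = 3; sign now +1
(211/55) = (46/55)   [reduce mod 55]
46 = 2^1·23; (2/55) = +1 since 55 mod 8 = 7, so (46/55) = (+1)^1·(23/55); sign now +1
reciprocity: (23/55) = -1·(55/23) since 23 mod 4 = 3, 55 mod 4 = 3; sign now -1
(55/23) = (9/23)   [reduce mod 23]
reciprocity: (9/23) = +1·(23/9) since 9 mod 4 = 1, 23 mod 4 = 3; sign now -1
(23/9) = (5/9)   [reduce mod 9]
reciprocity: (5/9) = +1·(9/5) since 5 mod 4 = 1, 9 mod 4 = 1; sign now -1
(9/5) = (4/5)   [reduce mod 5]
4 = 2^2·1; (2/5) = -1 since 5 mod 8 = 5, so (4/5) = (-1)^2·(1/5); sign now -1
(1/5) = 1; final value = sign = -1

-1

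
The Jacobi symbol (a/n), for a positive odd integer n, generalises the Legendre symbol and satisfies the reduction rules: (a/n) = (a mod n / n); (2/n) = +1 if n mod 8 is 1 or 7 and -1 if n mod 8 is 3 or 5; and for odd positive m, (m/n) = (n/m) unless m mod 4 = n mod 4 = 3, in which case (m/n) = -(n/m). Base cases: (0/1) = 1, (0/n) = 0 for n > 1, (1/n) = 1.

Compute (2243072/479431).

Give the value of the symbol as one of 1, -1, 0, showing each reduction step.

(2243072/479431): 2243072 mod 479431 = 325348, so (2243072/479431) = (325348/479431)
factor out 2^2: 325348 = 2^2·81337; with 479431 mod 8 = 7, (2/479431) = +1; sign now +1; continue with (81337/479431)
flip (81337/479431) -> (479431/81337): both odd, 81337 mod 4 = 1, 479431 mod 4 = 3, so the flip contributes +1; sign now +1
(479431/81337): 479431 mod 81337 = 72746, so (479431/81337) = (72746/81337)
factor out 2^1: 72746 = 2^1·36373; with 81337 mod 8 = 1, (2/81337) = +1; sign now +1; continue with (36373/81337)
flip (36373/81337) -> (81337/36373): both odd, 36373 mod 4 = 1, 81337 mod 4 = 1, so the flip contributes +1; sign now +1
(81337/36373): 81337 mod 36373 = 8591, so (81337/36373) = (8591/36373)
flip (8591/36373) -> (36373/8591): both odd, 8591 mod 4 = 3, 36373 mod 4 = 1, so the flip contributes +1; sign now +1
(36373/8591): 36373 mod 8591 = 2009, so (36373/8591) = (2009/8591)
flip (2009/8591) -> (8591/2009): both odd, 2009 mod 4 = 1, 8591 mod 4 = 3, so the flip contributes +1; sign now +1
(8591/2009): 8591 mod 2009 = 555, so (8591/2009) = (555/2009)
flip (555/2009) -> (2009/555): both odd, 555 mod 4 = 3, 2009 mod 4 = 1, so the flip contributes +1; sign now +1
(2009/555): 2009 mod 555 = 344, so (2009/555) = (344/555)
factor out 2^3: 344 = 2^3·43; with 555 mod 8 = 3, (2/555) = -1; sign now -1; continue with (43/555)
flip (43/555) -> (555/43): both odd, 43 mod 4 = 3, 555 mod 4 = 3, so the flip contributes -1; sign now +1
(555/43): 555 mod 43 = 39, so (555/43) = (39/43)
flip (39/43) -> (43/39): both odd, 39 mod 4 = 3, 43 mod 4 = 3, so the flip contributes -1; sign now -1
(43/39): 43 mod 39 = 4, so (43/39) = (4/39)
factor out 2^2: 4 = 2^2·1; with 39 mod 8 = 7, (2/39) = +1; sign now -1; continue with (1/39)
reached (1/39) = 1, so the symbol is -1

-1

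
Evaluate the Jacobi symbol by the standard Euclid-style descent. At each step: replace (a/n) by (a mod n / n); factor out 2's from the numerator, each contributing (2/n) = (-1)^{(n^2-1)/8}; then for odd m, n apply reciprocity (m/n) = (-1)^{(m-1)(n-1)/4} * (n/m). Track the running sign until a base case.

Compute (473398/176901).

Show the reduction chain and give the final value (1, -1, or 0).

(473398/176901) = (119596/176901)   [reduce mod 176901]
119596 = 2^2·29899; (2/176901) = -1 since 176901 mod 8 = 5, so (119596/176901) = (-1)^2·(29899/176901); sign now +1
reciprocity: (29899/176901) = +1·(176901/29899) since 29899 mod 4 = 3, 176901 mod 4 = 1; sign now +1
(176901/29899) = (27406/29899)   [reduce mod 29899]
27406 = 2^1·13703; (2/29899) = -1 since 29899 mod 8 = 3, so (27406/29899) = (-1)^1·(13703/29899); sign now -1
reciprocity: (13703/29899) = -1·(29899/13703) since 13703 mod 4 = 3, 29899 mod 4 = 3; sign now +1
(29899/13703) = (2493/13703)   [reduce mod 13703]
reciprocity: (2493/13703) = +1·(13703/2493) since 2493 mod 4 = 1, 13703 mod 4 = 3; sign now +1
(13703/2493) = (1238/2493)   [reduce mod 2493]
1238 = 2^1·619; (2/2493) = -1 since 2493 mod 8 = 5, so (1238/2493) = (-1)^1·(619/2493); sign now -1
reciprocity: (619/2493) = +1·(2493/619) since 619 mod 4 = 3, 2493 mod 4 = 1; sign now -1
(2493/619) = (17/619)   [reduce mod 619]
reciprocity: (17/619) = +1·(619/17) since 17 mod 4 = 1, 619 mod 4 = 3; sign now -1
(619/17) = (7/17)   [reduce mod 17]
reciprocity: (7/17) = +1·(17/7) since 7 mod 4 = 3, 17 mod 4 = 1; sign now -1
(17/7) = (3/7)   [reduce mod 7]
reciprocity: (3/7) = -1·(7/3) since 3 mod 4 = 3, 7 mod 4 = 3; sign now +1
(7/3) = (1/3)   [reduce mod 3]
(1/3) = 1; final value = sign = +1

1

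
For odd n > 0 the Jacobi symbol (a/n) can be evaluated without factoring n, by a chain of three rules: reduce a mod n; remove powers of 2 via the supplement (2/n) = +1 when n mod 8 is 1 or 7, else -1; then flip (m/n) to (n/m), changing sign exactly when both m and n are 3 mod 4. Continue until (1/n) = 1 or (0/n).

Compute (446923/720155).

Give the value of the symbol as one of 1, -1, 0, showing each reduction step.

-1

reciprocity: (446923/720155) = -1·(720155/446923) since 446923 mod 4 = 3, 720155 mod 4 = 3; sign now -1
(720155/446923) = (273232/446923)   [reduce mod 446923]
273232 = 2^4·17077; (2/446923) = -1 since 446923 mod 8 = 3, so (273232/446923) = (-1)^4·(17077/446923); sign now -1
reciprocity: (17077/446923) = +1·(446923/17077) since 17077 mod 4 = 1, 446923 mod 4 = 3; sign now -1
(446923/17077) = (2921/17077)   [reduce mod 17077]
reciprocity: (2921/17077) = +1·(17077/2921) since 2921 mod 4 = 1, 17077 mod 4 = 1; sign now -1
(17077/2921) = (2472/2921)   [reduce mod 2921]
2472 = 2^3·309; (2/2921) = +1 since 2921 mod 8 = 1, so (2472/2921) = (+1)^3·(309/2921); sign now -1
reciprocity: (309/2921) = +1·(2921/309) since 309 mod 4 = 1, 2921 mod 4 = 1; sign now -1
(2921/309) = (140/309)   [reduce mod 309]
140 = 2^2·35; (2/309) = -1 since 309 mod 8 = 5, so (140/309) = (-1)^2·(35/309); sign now -1
reciprocity: (35/309) = +1·(309/35) since 35 mod 4 = 3, 309 mod 4 = 1; sign now -1
(309/35) = (29/35)   [reduce mod 35]
reciprocity: (29/35) = +1·(35/29) since 29 mod 4 = 1, 35 mod 4 = 3; sign now -1
(35/29) = (6/29)   [reduce mod 29]
6 = 2^1·3; (2/29) = -1 since 29 mod 8 = 5, so (6/29) = (-1)^1·(3/29); sign now +1
reciprocity: (3/29) = +1·(29/3) since 3 mod 4 = 3, 29 mod 4 = 1; sign now +1
(29/3) = (2/3)   [reduce mod 3]
2 = 2^1·1; (2/3) = -1 since 3 mod 8 = 3, so (2/3) = (-1)^1·(1/3); sign now -1
(1/3) = 1; final value = sign = -1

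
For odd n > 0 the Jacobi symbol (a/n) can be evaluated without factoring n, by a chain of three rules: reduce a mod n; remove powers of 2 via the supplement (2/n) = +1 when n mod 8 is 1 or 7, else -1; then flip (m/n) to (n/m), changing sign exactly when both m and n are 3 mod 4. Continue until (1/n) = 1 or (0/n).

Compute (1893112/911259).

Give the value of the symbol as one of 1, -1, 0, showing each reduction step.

1

(1893112/911259) = (70594/911259)   [reduce mod 911259]
70594 = 2^1·35297; (2/911259) = -1 since 911259 mod 8 = 3, so (70594/911259) = (-1)^1·(35297/911259); sign now -1
reciprocity: (35297/911259) = +1·(911259/35297) since 35297 mod 4 = 1, 911259 mod 4 = 3; sign now -1
(911259/35297) = (28834/35297)   [reduce mod 35297]
28834 = 2^1·14417; (2/35297) = +1 since 35297 mod 8 = 1, so (28834/35297) = (+1)^1·(14417/35297); sign now -1
reciprocity: (14417/35297) = +1·(35297/14417) since 14417 mod 4 = 1, 35297 mod 4 = 1; sign now -1
(35297/14417) = (6463/14417)   [reduce mod 14417]
reciprocity: (6463/14417) = +1·(14417/6463) since 6463 mod 4 = 3, 14417 mod 4 = 1; sign now -1
(14417/6463) = (1491/6463)   [reduce mod 6463]
reciprocity: (1491/6463) = -1·(6463/1491) since 1491 mod 4 = 3, 6463 mod 4 = 3; sign now +1
(6463/1491) = (499/1491)   [reduce mod 1491]
reciprocity: (499/1491) = -1·(1491/499) since 499 mod 4 = 3, 1491 mod 4 = 3; sign now -1
(1491/499) = (493/499)   [reduce mod 499]
reciprocity: (493/499) = +1·(499/493) since 493 mod 4 = 1, 499 mod 4 = 3; sign now -1
(499/493) = (6/493)   [reduce mod 493]
6 = 2^1·3; (2/493) = -1 since 493 mod 8 = 5, so (6/493) = (-1)^1·(3/493); sign now +1
reciprocity: (3/493) = +1·(493/3) since 3 mod 4 = 3, 493 mod 4 = 1; sign now +1
(493/3) = (1/3)   [reduce mod 3]
(1/3) = 1; final value = sign = +1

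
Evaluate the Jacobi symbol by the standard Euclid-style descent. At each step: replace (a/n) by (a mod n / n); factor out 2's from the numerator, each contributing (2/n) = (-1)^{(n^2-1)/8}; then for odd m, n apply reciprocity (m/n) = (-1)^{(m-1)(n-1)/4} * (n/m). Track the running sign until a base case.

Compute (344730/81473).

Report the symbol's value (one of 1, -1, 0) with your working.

(344730/81473) = (18838/81473)   [reduce mod 81473]
18838 = 2^1·9419; (2/81473) = +1 since 81473 mod 8 = 1, so (18838/81473) = (+1)^1·(9419/81473); sign now +1
reciprocity: (9419/81473) = +1·(81473/9419) since 9419 mod 4 = 3, 81473 mod 4 = 1; sign now +1
(81473/9419) = (6121/9419)   [reduce mod 9419]
reciprocity: (6121/9419) = +1·(9419/6121) since 6121 mod 4 = 1, 9419 mod 4 = 3; sign now +1
(9419/6121) = (3298/6121)   [reduce mod 6121]
3298 = 2^1·1649; (2/6121) = +1 since 6121 mod 8 = 1, so (3298/6121) = (+1)^1·(1649/6121); sign now +1
reciprocity: (1649/6121) = +1·(6121/1649) since 1649 mod 4 = 1, 6121 mod 4 = 1; sign now +1
(6121/1649) = (1174/1649)   [reduce mod 1649]
1174 = 2^1·587; (2/1649) = +1 since 1649 mod 8 = 1, so (1174/1649) = (+1)^1·(587/1649); sign now +1
reciprocity: (587/1649) = +1·(1649/587) since 587 mod 4 = 3, 1649 mod 4 = 1; sign now +1
(1649/587) = (475/587)   [reduce mod 587]
reciprocity: (475/587) = -1·(587/475) since 475 mod 4 = 3, 587 mod 4 = 3; sign now -1
(587/475) = (112/475)   [reduce mod 475]
112 = 2^4·7; (2/475) = -1 since 475 mod 8 = 3, so (112/475) = (-1)^4·(7/475); sign now -1
reciprocity: (7/475) = -1·(475/7) since 7 mod 4 = 3, 475 mod 4 = 3; sign now +1
(475/7) = (6/7)   [reduce mod 7]
6 = 2^1·3; (2/7) = +1 since 7 mod 8 = 7, so (6/7) = (+1)^1·(3/7); sign now +1
reciprocity: (3/7) = -1·(7/3) since 3 mod 4 = 3, 7 mod 4 = 3; sign now -1
(7/3) = (1/3)   [reduce mod 3]
(1/3) = 1; final value = sign = -1

-1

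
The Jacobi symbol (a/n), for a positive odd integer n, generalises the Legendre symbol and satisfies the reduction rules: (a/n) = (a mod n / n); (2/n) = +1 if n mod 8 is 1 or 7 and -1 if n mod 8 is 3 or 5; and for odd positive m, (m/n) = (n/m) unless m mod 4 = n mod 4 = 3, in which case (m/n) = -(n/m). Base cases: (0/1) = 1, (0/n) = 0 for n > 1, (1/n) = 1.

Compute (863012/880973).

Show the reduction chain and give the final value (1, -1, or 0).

-1

factor out 2^2: 863012 = 2^2·215753; with 880973 mod 8 = 5, (2/880973) = -1; sign now +1; continue with (215753/880973)
flip (215753/880973) -> (880973/215753): both odd, 215753 mod 4 = 1, 880973 mod 4 = 1, so the flip contributes +1; sign now +1
(880973/215753): 880973 mod 215753 = 17961, so (880973/215753) = (17961/215753)
flip (17961/215753) -> (215753/17961): both odd, 17961 mod 4 = 1, 215753 mod 4 = 1, so the flip contributes +1; sign now +1
(215753/17961): 215753 mod 17961 = 221, so (215753/17961) = (221/17961)
flip (221/17961) -> (17961/221): both odd, 221 mod 4 = 1, 17961 mod 4 = 1, so the flip contributes +1; sign now +1
(17961/221): 17961 mod 221 = 60, so (17961/221) = (60/221)
factor out 2^2: 60 = 2^2·15; with 221 mod 8 = 5, (2/221) = -1; sign now +1; continue with (15/221)
flip (15/221) -> (221/15): both odd, 15 mod 4 = 3, 221 mod 4 = 1, so the flip contributes +1; sign now +1
(221/15): 221 mod 15 = 11, so (221/15) = (11/15)
flip (11/15) -> (15/11): both odd, 11 mod 4 = 3, 15 mod 4 = 3, so the flip contributes -1; sign now -1
(15/11): 15 mod 11 = 4, so (15/11) = (4/11)
factor out 2^2: 4 = 2^2·1; with 11 mod 8 = 3, (2/11) = -1; sign now -1; continue with (1/11)
reached (1/11) = 1, so the symbol is -1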